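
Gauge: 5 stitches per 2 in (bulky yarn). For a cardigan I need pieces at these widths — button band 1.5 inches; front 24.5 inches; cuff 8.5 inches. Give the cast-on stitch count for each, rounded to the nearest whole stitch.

button band 4; front 61; cuff 21.

Rate = 5/2 = 2.5 sts per in.
button band: 1.5 × 2.5 = 3.75 → 4.
front: 24.5 × 2.5 = 61.25 → 61.
cuff: 8.5 × 2.5 = 21.25 → 21.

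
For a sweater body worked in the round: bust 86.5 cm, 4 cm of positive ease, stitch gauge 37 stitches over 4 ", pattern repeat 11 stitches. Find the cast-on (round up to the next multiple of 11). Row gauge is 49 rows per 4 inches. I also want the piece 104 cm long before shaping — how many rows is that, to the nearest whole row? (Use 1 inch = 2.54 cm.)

Finished = 86.5 + 4 = 90.5 cm.
90.5 cm × 1/2.54 = 35.63 inches.
37/4 = 9.25 sts per in; 35.63 × 9.25 = 329.58 sts.
Next multiple of 11 → 330.
104 cm = 40.94 inches; × 12.25 = 501.57 → 502 rows.

Cast on 330 stitches; work 502 rows.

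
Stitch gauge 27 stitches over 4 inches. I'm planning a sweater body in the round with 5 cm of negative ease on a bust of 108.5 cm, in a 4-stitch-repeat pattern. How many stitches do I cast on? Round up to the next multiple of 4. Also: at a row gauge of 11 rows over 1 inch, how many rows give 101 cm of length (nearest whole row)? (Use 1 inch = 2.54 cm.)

Finished = 108.5 − 5 = 103.5 cm.
103.5 cm × 1/2.54 = 40.75 inches.
27/4 = 6.75 sts per in; 40.75 × 6.75 = 275.05 sts.
Next multiple of 4 → 276.
101 cm = 39.76 inches; × 11 = 437.40 → 437 rows.

Cast on 276 stitches; work 437 rows.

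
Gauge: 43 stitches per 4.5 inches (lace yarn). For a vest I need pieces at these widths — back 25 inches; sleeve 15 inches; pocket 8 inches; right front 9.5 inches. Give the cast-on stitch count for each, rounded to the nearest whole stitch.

Rate = 43/4.5 = 9.556 sts per in.
back: 25 × 9.556 = 238.89 → 239.
sleeve: 15 × 9.556 = 143.33 → 143.
pocket: 8 × 9.556 = 76.44 → 76.
right front: 9.5 × 9.556 = 90.78 → 91.

back 239; sleeve 143; pocket 76; right front 91.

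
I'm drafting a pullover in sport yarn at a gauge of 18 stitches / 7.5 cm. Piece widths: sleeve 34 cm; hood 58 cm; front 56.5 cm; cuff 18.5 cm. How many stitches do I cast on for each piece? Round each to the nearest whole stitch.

sleeve 82; hood 139; front 136; cuff 44.

Rate = 18/7.5 = 2.4 sts per cm.
sleeve: 34 × 2.4 = 81.60 → 82.
hood: 58 × 2.4 = 139.20 → 139.
front: 56.5 × 2.4 = 135.60 → 136.
cuff: 18.5 × 2.4 = 44.40 → 44.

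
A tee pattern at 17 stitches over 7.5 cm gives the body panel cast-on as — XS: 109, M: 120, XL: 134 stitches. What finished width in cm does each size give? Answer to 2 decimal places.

17/7.5 = 2.267 sts per cm.
XS: 109 / 2.267 = 48.088 → 48.09 cm.
M: 120 / 2.267 = 52.941 → 52.94 cm.
XL: 134 / 2.267 = 59.118 → 59.12 cm.

XS 48.09 cm; M 52.94 cm; XL 59.12 cm.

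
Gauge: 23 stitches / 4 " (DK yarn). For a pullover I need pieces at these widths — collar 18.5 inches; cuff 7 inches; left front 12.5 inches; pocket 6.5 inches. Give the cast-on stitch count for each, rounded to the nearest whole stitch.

collar 106; cuff 40; left front 72; pocket 37.

Rate = 23/4 = 5.75 sts per in.
collar: 18.5 × 5.75 = 106.38 → 106.
cuff: 7 × 5.75 = 40.25 → 40.
left front: 12.5 × 5.75 = 71.88 → 72.
pocket: 6.5 × 5.75 = 37.38 → 37.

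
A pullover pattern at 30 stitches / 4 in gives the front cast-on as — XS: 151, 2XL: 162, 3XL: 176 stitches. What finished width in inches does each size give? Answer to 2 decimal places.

30/4 = 7.5 sts per in.
XS: 151 / 7.5 = 20.133 → 20.13 in.
2XL: 162 / 7.5 = 21.600 → 21.60 in.
3XL: 176 / 7.5 = 23.467 → 23.47 in.

XS 20.13 inches; 2XL 21.60 inches; 3XL 23.47 inches.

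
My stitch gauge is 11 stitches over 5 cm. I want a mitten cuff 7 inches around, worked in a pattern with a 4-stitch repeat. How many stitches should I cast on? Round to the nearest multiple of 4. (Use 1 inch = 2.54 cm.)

CO 40 sts.

7 in = 7 × 2.54 = 17.78 cm.
11 / 5 = 2.2 sts/cm.
17.78 × 2.2 = 39.12 sts.
→ 40.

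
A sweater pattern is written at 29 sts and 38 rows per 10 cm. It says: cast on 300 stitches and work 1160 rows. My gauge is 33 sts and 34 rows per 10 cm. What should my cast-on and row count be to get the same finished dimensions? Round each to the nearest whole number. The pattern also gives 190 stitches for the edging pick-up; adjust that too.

Stitches: 300 × 33/29 = 341.38 → 341.
Rows: 1160 × 34/38 = 1037.89 → 1038.
edging pick-up: 190 × 33/29 = 216.21 → 216.

Cast on 341 stitches; work 1038 rows; edging pick-up 216 stitches.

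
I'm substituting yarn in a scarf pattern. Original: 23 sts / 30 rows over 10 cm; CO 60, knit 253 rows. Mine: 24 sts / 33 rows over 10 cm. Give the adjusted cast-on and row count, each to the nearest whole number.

Cast on 63 stitches; work 278 rows.

Stitches: 60 × 24/23 = 62.61 → 63.
Rows: 253 × 33/30 = 278.30 → 278.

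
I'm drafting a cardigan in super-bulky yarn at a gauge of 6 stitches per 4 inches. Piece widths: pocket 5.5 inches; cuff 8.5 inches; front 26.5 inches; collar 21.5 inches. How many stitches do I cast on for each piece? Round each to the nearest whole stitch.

pocket 8; cuff 13; front 40; collar 32.

Rate = 6/4 = 1.5 sts per in.
pocket: 5.5 × 1.5 = 8.25 → 8.
cuff: 8.5 × 1.5 = 12.75 → 13.
front: 26.5 × 1.5 = 39.75 → 40.
collar: 21.5 × 1.5 = 32.25 → 32.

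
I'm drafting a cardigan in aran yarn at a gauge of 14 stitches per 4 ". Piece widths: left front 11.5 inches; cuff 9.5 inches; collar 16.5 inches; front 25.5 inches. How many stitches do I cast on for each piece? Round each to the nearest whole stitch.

left front 40; cuff 33; collar 58; front 89.

Rate = 14/4 = 3.5 sts per in.
left front: 11.5 × 3.5 = 40.25 → 40.
cuff: 9.5 × 3.5 = 33.25 → 33.
collar: 16.5 × 3.5 = 57.75 → 58.
front: 25.5 × 3.5 = 89.25 → 89.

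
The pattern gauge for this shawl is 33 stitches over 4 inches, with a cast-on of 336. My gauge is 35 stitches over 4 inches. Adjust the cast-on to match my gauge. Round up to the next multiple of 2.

Scale factor = 35 / 33 = 1.061.
336 × 35 / 33 = 356.36 sts.
→ 358 sts.

CO 358 sts.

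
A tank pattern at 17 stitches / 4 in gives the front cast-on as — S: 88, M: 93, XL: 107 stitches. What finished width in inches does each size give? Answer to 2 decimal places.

S 20.71 inches; M 21.88 inches; XL 25.18 inches.

17/4 = 4.25 sts per in.
S: 88 / 4.25 = 20.706 → 20.71 in.
M: 93 / 4.25 = 21.882 → 21.88 in.
XL: 107 / 4.25 = 25.176 → 25.18 in.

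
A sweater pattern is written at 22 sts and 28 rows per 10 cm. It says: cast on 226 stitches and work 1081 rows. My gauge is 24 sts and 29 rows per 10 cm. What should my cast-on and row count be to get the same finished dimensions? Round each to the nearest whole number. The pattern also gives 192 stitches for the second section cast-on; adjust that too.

Stitches: 226 × 24/22 = 246.55 → 247.
Rows: 1081 × 29/28 = 1119.61 → 1120.
second section cast-on: 192 × 24/22 = 209.45 → 209.

Cast on 247 stitches; work 1120 rows; second section cast-on 209 stitches.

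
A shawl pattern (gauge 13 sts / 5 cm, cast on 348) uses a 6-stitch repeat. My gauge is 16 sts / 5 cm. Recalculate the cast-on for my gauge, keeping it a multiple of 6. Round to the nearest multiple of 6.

CO 426 sts.

348 × 16 / 13 = 428.31.
Nearest multiple of 6: 426.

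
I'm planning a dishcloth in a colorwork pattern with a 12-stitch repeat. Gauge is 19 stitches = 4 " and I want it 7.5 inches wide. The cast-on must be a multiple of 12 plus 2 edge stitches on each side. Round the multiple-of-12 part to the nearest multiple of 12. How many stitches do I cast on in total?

19 / 4 = 4.75 sts per inch.
7.5 × 4.75 = 35.62 sts.
Less 4 edge sts → 31.62 for the repeat.
Nearest multiple of 12: 36.
Add back 4 edge sts → 40.

Cast on 40 stitches.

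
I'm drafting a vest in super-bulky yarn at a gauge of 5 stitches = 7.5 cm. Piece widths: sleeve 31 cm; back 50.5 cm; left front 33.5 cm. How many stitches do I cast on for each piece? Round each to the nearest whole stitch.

sleeve 21; back 34; left front 22.

Rate = 5/7.5 = 0.667 sts per cm.
sleeve: 31 × 0.667 = 20.67 → 21.
back: 50.5 × 0.667 = 33.67 → 34.
left front: 33.5 × 0.667 = 22.33 → 22.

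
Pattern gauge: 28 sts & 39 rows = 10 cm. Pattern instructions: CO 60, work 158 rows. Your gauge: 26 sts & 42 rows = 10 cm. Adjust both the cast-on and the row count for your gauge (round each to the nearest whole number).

Stitches: 60 × 26/28 = 55.71 → 56.
Rows: 158 × 42/39 = 170.15 → 170.

Cast on 56 stitches; work 170 rows.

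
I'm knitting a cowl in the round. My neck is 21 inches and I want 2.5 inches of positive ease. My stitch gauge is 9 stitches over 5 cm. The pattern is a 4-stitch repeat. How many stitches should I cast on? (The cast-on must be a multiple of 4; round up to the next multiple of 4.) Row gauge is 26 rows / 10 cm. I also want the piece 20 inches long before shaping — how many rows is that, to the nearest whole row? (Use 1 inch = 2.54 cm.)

Finished = 21 + 2.5 = 23.5 inches.
23.5 inches × 2.54 = 59.69 cm.
9/5 = 1.8 sts per cm; 59.69 × 1.8 = 107.44 sts.
Next multiple of 4 → 108.
20 inches = 50.80 cm; × 2.6 = 132.08 → 132 rows.

Cast on 108 stitches; work 132 rows.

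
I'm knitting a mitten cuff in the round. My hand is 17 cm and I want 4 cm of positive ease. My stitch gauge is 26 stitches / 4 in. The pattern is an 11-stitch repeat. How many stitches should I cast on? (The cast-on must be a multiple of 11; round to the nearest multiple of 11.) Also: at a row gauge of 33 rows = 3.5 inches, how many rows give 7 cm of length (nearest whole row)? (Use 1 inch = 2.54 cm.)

Cast on 55 stitches; work 26 rows.

Finished = 17 + 4 = 21 cm.
21 cm × 1/2.54 = 8.27 inches.
26/4 = 6.5 sts per in; 8.27 × 6.5 = 53.74 sts.
Nearest multiple of 11 → 55.
7 cm = 2.76 inches; × 9.429 = 25.98 → 26 rows.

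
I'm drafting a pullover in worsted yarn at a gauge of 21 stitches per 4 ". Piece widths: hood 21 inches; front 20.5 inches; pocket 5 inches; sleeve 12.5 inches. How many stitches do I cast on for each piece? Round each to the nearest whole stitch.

hood 110; front 108; pocket 26; sleeve 66.

Rate = 21/4 = 5.25 sts per in.
hood: 21 × 5.25 = 110.25 → 110.
front: 20.5 × 5.25 = 107.62 → 108.
pocket: 5 × 5.25 = 26.25 → 26.
sleeve: 12.5 × 5.25 = 65.62 → 66.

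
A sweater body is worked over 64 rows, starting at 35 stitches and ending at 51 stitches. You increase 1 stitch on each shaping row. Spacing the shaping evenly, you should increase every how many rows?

Increase every 4th row.

Stitches to add: |51 − 35| = 16.
Shaping rows needed: 16 / 1 = 16.
64 rows / 16 = every 4 rows.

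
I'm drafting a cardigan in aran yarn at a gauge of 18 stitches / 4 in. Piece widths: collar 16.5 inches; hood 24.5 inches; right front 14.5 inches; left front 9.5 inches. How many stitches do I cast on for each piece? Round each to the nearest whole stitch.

Rate = 18/4 = 4.5 sts per in.
collar: 16.5 × 4.5 = 74.25 → 74.
hood: 24.5 × 4.5 = 110.25 → 110.
right front: 14.5 × 4.5 = 65.25 → 65.
left front: 9.5 × 4.5 = 42.75 → 43.

collar 74; hood 110; right front 65; left front 43.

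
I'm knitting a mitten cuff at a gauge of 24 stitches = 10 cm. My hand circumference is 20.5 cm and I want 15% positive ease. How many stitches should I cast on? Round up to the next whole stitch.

Finished = 20.5 × 1.15 = 23.57 cm.
24 / 10 = 2.4 sts per cm.
23.57 × 2.4 = 56.58 sts.
→ 57 sts.

57 stitches.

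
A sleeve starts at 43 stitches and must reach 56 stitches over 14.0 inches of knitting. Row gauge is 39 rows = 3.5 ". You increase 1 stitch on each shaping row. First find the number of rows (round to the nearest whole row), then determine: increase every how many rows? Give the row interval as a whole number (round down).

Rows = 14.0 × 11.143 = 156.0 → 156 rows.
Stitches to add: 13 → 13 shaping rows (at 1 st each).
156 / 13 = 12.00 → every 12 rows.

Increase every 12th row.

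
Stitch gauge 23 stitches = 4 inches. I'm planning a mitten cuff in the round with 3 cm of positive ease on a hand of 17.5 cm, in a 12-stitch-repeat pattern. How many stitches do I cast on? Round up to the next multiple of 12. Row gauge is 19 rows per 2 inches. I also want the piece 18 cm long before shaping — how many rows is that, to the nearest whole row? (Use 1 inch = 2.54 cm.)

Finished = 17.5 + 3 = 20.5 cm.
20.5 cm × 1/2.54 = 8.07 inches.
23/4 = 5.75 sts per in; 8.07 × 5.75 = 46.41 sts.
Next multiple of 12 → 48.
18 cm = 7.09 inches; × 9.5 = 67.32 → 67 rows.

Cast on 48 stitches; work 67 rows.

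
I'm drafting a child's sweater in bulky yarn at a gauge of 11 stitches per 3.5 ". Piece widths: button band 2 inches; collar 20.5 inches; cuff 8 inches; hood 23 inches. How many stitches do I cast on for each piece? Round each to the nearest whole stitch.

Rate = 11/3.5 = 3.143 sts per in.
button band: 2 × 3.143 = 6.29 → 6.
collar: 20.5 × 3.143 = 64.43 → 64.
cuff: 8 × 3.143 = 25.14 → 25.
hood: 23 × 3.143 = 72.29 → 72.

button band 6; collar 64; cuff 25; hood 72.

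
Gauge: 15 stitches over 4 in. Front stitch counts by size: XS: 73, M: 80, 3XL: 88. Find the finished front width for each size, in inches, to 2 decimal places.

XS 19.47 inches; M 21.33 inches; 3XL 23.47 inches.

15/4 = 3.75 sts per in.
XS: 73 / 3.75 = 19.467 → 19.47 in.
M: 80 / 3.75 = 21.333 → 21.33 in.
3XL: 88 / 3.75 = 23.467 → 23.47 in.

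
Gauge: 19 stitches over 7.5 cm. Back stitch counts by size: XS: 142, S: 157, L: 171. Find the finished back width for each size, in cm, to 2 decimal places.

19/7.5 = 2.533 sts per cm.
XS: 142 / 2.533 = 56.053 → 56.05 cm.
S: 157 / 2.533 = 61.974 → 61.97 cm.
L: 171 / 2.533 = 67.500 → 67.50 cm.

XS 56.05 cm; S 61.97 cm; L 67.50 cm.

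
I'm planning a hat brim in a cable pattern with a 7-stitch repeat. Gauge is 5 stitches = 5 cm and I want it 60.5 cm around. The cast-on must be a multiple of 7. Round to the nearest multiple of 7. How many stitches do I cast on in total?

5 / 5 = 1 sts per cm.
60.5 × 1 = 60.50 sts.
Nearest multiple of 7: 63.

CO 63 sts.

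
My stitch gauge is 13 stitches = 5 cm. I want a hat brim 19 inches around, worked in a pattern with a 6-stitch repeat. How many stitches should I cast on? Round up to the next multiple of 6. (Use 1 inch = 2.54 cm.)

19 in = 19 × 2.54 = 48.26 cm.
13 / 5 = 2.6 sts/cm.
48.26 × 2.6 = 125.48 sts.
→ 126.

CO 126 sts.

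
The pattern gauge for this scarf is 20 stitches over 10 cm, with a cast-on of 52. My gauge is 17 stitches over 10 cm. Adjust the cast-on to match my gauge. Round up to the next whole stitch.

Scale factor = 17 / 20 = 0.850.
52 × 17 / 20 = 44.20 sts.
→ 45 sts.

45 stitches.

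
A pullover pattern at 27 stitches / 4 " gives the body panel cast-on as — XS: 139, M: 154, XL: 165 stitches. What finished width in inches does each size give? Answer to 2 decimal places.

27/4 = 6.75 sts per in.
XS: 139 / 6.75 = 20.593 → 20.59 in.
M: 154 / 6.75 = 22.815 → 22.81 in.
XL: 165 / 6.75 = 24.444 → 24.44 in.

XS 20.59 inches; M 22.81 inches; XL 24.44 inches.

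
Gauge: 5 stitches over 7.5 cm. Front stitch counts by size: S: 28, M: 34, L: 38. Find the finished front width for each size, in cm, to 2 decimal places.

5/7.5 = 0.667 sts per cm.
S: 28 / 0.667 = 42.000 → 42.00 cm.
M: 34 / 0.667 = 51.000 → 51.00 cm.
L: 38 / 0.667 = 57.000 → 57.00 cm.

S 42.00 cm; M 51.00 cm; L 57.00 cm.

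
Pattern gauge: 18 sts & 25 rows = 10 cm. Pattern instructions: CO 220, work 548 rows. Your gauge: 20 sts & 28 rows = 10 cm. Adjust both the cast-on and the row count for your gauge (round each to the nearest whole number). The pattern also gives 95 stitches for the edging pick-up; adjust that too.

Stitches: 220 × 20/18 = 244.44 → 244.
Rows: 548 × 28/25 = 613.76 → 614.
edging pick-up: 95 × 20/18 = 105.56 → 106.

Cast on 244 stitches; work 614 rows; edging pick-up 106 stitches.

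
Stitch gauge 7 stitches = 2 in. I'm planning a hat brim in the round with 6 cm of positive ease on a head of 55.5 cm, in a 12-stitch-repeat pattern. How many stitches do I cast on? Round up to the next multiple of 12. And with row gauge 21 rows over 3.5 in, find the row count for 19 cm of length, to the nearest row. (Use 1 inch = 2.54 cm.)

Finished = 55.5 + 6 = 61.5 cm.
61.5 cm × 1/2.54 = 24.21 inches.
7/2 = 3.5 sts per in; 24.21 × 3.5 = 84.74 sts.
Next multiple of 12 → 96.
19 cm = 7.48 inches; × 6 = 44.88 → 45 rows.

Cast on 96 stitches; work 45 rows.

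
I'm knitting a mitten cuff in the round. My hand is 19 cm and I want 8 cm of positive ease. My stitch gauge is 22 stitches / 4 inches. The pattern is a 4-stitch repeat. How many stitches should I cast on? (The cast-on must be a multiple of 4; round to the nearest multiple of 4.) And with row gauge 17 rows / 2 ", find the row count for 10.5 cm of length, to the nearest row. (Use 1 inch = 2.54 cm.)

Finished = 19 + 8 = 27 cm.
27 cm × 1/2.54 = 10.63 inches.
22/4 = 5.5 sts per in; 10.63 × 5.5 = 58.46 sts.
Nearest multiple of 4 → 60.
10.5 cm = 4.13 inches; × 8.5 = 35.14 → 35 rows.

Cast on 60 stitches; work 35 rows.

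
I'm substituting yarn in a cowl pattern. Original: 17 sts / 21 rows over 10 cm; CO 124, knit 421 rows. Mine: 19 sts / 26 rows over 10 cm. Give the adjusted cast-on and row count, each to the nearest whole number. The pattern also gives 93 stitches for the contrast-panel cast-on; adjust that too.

Stitches: 124 × 19/17 = 138.59 → 139.
Rows: 421 × 26/21 = 521.24 → 521.
contrast-panel cast-on: 93 × 19/17 = 103.94 → 104.

Cast on 139 stitches; work 521 rows; contrast-panel cast-on 104 stitches.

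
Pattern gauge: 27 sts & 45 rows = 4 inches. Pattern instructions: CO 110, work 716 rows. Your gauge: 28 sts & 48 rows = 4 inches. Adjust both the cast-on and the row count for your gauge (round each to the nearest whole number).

Stitches: 110 × 28/27 = 114.07 → 114.
Rows: 716 × 48/45 = 763.73 → 764.

Cast on 114 stitches; work 764 rows.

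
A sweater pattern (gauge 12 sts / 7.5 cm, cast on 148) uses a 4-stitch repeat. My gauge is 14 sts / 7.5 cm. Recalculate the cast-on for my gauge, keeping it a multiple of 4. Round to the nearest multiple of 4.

172 stitches.

148 × 14 / 12 = 172.67.
Nearest multiple of 4: 172.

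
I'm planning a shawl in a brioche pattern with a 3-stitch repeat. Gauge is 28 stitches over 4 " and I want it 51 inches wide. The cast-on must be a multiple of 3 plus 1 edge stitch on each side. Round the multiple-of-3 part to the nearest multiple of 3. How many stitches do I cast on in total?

28 / 4 = 7 sts per inch.
51 × 7 = 357.00 sts.
Less 2 edge sts → 355.00 for the repeat.
Nearest multiple of 3: 354.
Add back 2 edge sts → 356.

Cast on 356 stitches.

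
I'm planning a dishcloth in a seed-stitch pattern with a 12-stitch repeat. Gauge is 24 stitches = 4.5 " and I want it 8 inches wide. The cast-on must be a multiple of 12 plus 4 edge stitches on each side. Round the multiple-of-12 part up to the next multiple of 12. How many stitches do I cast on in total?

Cast on 44 stitches.

24 / 4.5 = 5.333 sts per inch.
8 × 5.333 = 42.67 sts.
Less 8 edge sts → 34.67 for the repeat.
Next multiple of 12: 36.
Add back 8 edge sts → 44.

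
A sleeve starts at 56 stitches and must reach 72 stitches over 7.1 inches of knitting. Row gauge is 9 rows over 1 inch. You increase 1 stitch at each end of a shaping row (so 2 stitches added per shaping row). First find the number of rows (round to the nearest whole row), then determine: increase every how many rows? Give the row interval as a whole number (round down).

Increase every 8th row.

Rows = 7.1 × 9 = 63.9 → 64 rows.
Stitches to add: 16 → 8 shaping rows (at 2 st each).
64 / 8 = 8.00 → every 8 rows.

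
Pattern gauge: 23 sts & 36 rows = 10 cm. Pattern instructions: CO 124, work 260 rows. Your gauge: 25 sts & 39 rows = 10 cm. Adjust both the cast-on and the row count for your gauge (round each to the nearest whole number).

Stitches: 124 × 25/23 = 134.78 → 135.
Rows: 260 × 39/36 = 281.67 → 282.

Cast on 135 stitches; work 282 rows.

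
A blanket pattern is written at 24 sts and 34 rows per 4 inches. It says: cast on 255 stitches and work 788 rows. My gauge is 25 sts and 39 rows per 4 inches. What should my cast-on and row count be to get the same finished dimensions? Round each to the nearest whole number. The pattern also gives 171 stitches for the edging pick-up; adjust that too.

Cast on 266 stitches; work 904 rows; edging pick-up 178 stitches.

Stitches: 255 × 25/24 = 265.62 → 266.
Rows: 788 × 39/34 = 903.88 → 904.
edging pick-up: 171 × 25/24 = 178.12 → 178.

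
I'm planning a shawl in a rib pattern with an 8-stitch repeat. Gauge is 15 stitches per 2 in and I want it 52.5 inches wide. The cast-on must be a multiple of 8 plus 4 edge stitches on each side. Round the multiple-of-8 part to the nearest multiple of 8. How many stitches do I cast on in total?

CO 392 sts.

15 / 2 = 7.5 sts per inch.
52.5 × 7.5 = 393.75 sts.
Less 8 edge sts → 385.75 for the repeat.
Nearest multiple of 8: 384.
Add back 8 edge sts → 392.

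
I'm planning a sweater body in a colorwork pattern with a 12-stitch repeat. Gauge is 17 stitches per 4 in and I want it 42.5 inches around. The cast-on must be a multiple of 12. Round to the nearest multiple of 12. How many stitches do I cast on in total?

CO 180 sts.

17 / 4 = 4.25 sts per inch.
42.5 × 4.25 = 180.62 sts.
Nearest multiple of 12: 180.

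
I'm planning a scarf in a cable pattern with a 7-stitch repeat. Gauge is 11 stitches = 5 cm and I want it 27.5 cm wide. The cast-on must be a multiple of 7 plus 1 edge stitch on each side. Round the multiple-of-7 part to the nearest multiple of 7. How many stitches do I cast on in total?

11 / 5 = 2.2 sts per cm.
27.5 × 2.2 = 60.50 sts.
Less 2 edge sts → 58.50 for the repeat.
Nearest multiple of 7: 56.
Add back 2 edge sts → 58.

58 stitches.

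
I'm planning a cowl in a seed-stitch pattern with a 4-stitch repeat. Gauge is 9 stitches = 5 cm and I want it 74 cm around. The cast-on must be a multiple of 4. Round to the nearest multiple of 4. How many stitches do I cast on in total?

Cast on 132 stitches.

9 / 5 = 1.8 sts per cm.
74 × 1.8 = 133.20 sts.
Nearest multiple of 4: 132.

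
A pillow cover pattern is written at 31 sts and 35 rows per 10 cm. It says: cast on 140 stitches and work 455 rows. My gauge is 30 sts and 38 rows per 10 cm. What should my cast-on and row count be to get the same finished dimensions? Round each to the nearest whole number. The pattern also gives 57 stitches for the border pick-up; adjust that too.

Cast on 135 stitches; work 494 rows; border pick-up 55 stitches.

Stitches: 140 × 30/31 = 135.48 → 135.
Rows: 455 × 38/35 = 494.00 → 494.
border pick-up: 57 × 30/31 = 55.16 → 55.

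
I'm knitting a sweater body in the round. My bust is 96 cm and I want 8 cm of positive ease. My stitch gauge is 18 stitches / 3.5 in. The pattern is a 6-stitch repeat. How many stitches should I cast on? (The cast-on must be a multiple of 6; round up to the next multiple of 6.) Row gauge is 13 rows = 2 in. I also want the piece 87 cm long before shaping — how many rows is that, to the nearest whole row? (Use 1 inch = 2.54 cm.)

Finished = 96 + 8 = 104 cm.
104 cm × 1/2.54 = 40.94 inches.
18/3.5 = 5.143 sts per in; 40.94 × 5.143 = 210.57 sts.
Next multiple of 6 → 216.
87 cm = 34.25 inches; × 6.5 = 222.64 → 223 rows.

Cast on 216 stitches; work 223 rows.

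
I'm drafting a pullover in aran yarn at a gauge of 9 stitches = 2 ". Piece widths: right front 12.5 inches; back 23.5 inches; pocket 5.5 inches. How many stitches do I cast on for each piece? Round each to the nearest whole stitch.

Rate = 9/2 = 4.5 sts per in.
right front: 12.5 × 4.5 = 56.25 → 56.
back: 23.5 × 4.5 = 105.75 → 106.
pocket: 5.5 × 4.5 = 24.75 → 25.

right front 56; back 106; pocket 25.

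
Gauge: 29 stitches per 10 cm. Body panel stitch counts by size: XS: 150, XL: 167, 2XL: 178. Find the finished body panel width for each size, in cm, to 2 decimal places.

XS 51.72 cm; XL 57.59 cm; 2XL 61.38 cm.

29/10 = 2.9 sts per cm.
XS: 150 / 2.9 = 51.724 → 51.72 cm.
XL: 167 / 2.9 = 57.586 → 57.59 cm.
2XL: 178 / 2.9 = 61.379 → 61.38 cm.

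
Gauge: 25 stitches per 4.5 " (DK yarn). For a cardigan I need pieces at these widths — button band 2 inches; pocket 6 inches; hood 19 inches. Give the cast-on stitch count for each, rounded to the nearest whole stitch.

Rate = 25/4.5 = 5.556 sts per in.
button band: 2 × 5.556 = 11.11 → 11.
pocket: 6 × 5.556 = 33.33 → 33.
hood: 19 × 5.556 = 105.56 → 106.

button band 11; pocket 33; hood 106.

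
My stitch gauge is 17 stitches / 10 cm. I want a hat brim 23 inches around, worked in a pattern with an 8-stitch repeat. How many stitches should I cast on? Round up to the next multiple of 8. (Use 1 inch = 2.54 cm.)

23 in = 23 × 2.54 = 58.42 cm.
17 / 10 = 1.7 sts/cm.
58.42 × 1.7 = 99.31 sts.
→ 104.

Cast on 104 stitches.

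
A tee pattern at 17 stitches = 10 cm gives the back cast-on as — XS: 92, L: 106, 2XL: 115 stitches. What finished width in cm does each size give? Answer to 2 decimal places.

17/10 = 1.7 sts per cm.
XS: 92 / 1.7 = 54.118 → 54.12 cm.
L: 106 / 1.7 = 62.353 → 62.35 cm.
2XL: 115 / 1.7 = 67.647 → 67.65 cm.

XS 54.12 cm; L 62.35 cm; 2XL 67.65 cm.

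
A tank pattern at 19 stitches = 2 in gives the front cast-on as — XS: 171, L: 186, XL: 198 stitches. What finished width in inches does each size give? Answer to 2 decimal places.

XS 18.00 inches; L 19.58 inches; XL 20.84 inches.

19/2 = 9.5 sts per in.
XS: 171 / 9.5 = 18.000 → 18.00 in.
L: 186 / 9.5 = 19.579 → 19.58 in.
XL: 198 / 9.5 = 20.842 → 20.84 in.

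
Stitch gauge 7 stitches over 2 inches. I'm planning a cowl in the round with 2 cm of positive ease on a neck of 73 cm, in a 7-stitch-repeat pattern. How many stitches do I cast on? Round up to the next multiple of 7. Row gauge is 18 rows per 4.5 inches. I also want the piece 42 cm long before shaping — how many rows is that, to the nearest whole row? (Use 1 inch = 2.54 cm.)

Finished = 73 + 2 = 75 cm.
75 cm × 1/2.54 = 29.53 inches.
7/2 = 3.5 sts per in; 29.53 × 3.5 = 103.35 sts.
Next multiple of 7 → 105.
42 cm = 16.54 inches; × 4 = 66.14 → 66 rows.

Cast on 105 stitches; work 66 rows.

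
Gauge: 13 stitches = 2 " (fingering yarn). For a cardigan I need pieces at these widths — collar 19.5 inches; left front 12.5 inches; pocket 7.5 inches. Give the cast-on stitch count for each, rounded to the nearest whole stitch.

Rate = 13/2 = 6.5 sts per in.
collar: 19.5 × 6.5 = 126.75 → 127.
left front: 12.5 × 6.5 = 81.25 → 81.
pocket: 7.5 × 6.5 = 48.75 → 49.

collar 127; left front 81; pocket 49.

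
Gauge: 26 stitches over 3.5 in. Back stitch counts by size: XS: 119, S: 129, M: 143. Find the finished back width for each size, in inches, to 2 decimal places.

XS 16.02 inches; S 17.37 inches; M 19.25 inches.

26/3.5 = 7.429 sts per in.
XS: 119 / 7.429 = 16.019 → 16.02 in.
S: 129 / 7.429 = 17.365 → 17.37 in.
M: 143 / 7.429 = 19.250 → 19.25 in.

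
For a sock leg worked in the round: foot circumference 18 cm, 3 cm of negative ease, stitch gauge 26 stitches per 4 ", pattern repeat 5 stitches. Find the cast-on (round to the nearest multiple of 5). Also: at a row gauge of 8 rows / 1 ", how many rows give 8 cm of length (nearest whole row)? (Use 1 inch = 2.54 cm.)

Finished = 18 − 3 = 15 cm.
15 cm × 1/2.54 = 5.91 inches.
26/4 = 6.5 sts per in; 5.91 × 6.5 = 38.39 sts.
Nearest multiple of 5 → 40.
8 cm = 3.15 inches; × 8 = 25.20 → 25 rows.

Cast on 40 stitches; work 25 rows.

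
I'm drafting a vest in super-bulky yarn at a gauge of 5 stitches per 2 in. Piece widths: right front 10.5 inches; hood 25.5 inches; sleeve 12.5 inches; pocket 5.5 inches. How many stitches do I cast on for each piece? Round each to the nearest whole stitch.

Rate = 5/2 = 2.5 sts per in.
right front: 10.5 × 2.5 = 26.25 → 26.
hood: 25.5 × 2.5 = 63.75 → 64.
sleeve: 12.5 × 2.5 = 31.25 → 31.
pocket: 5.5 × 2.5 = 13.75 → 14.

right front 26; hood 64; sleeve 31; pocket 14.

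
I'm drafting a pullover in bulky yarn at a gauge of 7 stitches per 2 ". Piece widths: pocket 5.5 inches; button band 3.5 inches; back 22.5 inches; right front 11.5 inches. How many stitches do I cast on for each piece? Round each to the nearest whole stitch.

Rate = 7/2 = 3.5 sts per in.
pocket: 5.5 × 3.5 = 19.25 → 19.
button band: 3.5 × 3.5 = 12.25 → 12.
back: 22.5 × 3.5 = 78.75 → 79.
right front: 11.5 × 3.5 = 40.25 → 40.

pocket 19; button band 12; back 79; right front 40.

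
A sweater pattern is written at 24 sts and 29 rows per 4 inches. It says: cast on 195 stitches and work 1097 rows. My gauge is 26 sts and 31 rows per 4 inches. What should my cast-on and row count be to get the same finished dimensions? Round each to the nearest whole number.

Stitches: 195 × 26/24 = 211.25 → 211.
Rows: 1097 × 31/29 = 1172.66 → 1173.

Cast on 211 stitches; work 1173 rows.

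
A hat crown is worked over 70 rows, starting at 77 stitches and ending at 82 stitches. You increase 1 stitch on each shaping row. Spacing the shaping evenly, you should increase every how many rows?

Increase every 14th row.

Stitches to add: |82 − 77| = 5.
Shaping rows needed: 5 / 1 = 5.
70 rows / 5 = every 14 rows.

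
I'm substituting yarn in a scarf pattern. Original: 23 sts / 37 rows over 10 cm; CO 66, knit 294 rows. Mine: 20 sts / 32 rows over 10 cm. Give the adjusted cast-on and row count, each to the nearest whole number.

Cast on 57 stitches; work 254 rows.

Stitches: 66 × 20/23 = 57.39 → 57.
Rows: 294 × 32/37 = 254.27 → 254.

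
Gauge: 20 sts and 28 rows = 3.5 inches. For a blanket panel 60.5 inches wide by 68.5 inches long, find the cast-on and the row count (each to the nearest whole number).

Stitch gauge = 20/3.5 = 5.714 sts/in; 60.5 × 5.714 = 345.71 → 346 sts.
Row gauge = 28/3.5 = 8 rows/in; 68.5 × 8 = 548.00 → 548 rows.

Cast on 346 stitches and work 548 rows.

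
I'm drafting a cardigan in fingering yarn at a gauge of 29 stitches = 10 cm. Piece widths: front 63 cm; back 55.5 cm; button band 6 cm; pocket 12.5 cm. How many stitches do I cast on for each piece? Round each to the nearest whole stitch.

front 183; back 161; button band 17; pocket 36.

Rate = 29/10 = 2.9 sts per cm.
front: 63 × 2.9 = 182.70 → 183.
back: 55.5 × 2.9 = 160.95 → 161.
button band: 6 × 2.9 = 17.40 → 17.
pocket: 12.5 × 2.9 = 36.25 → 36.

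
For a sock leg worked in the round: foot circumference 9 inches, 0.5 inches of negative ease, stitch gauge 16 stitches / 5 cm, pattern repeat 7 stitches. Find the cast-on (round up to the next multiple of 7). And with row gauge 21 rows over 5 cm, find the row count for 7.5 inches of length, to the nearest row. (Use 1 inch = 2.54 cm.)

Cast on 70 stitches; work 80 rows.

Finished = 9 − 0.5 = 8.5 inches.
8.5 inches × 2.54 = 21.59 cm.
16/5 = 3.2 sts per cm; 21.59 × 3.2 = 69.09 sts.
Next multiple of 7 → 70.
7.5 inches = 19.05 cm; × 4.2 = 80.01 → 80 rows.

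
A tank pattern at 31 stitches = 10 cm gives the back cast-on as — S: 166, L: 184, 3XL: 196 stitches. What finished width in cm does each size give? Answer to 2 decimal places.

S 53.55 cm; L 59.35 cm; 3XL 63.23 cm.

31/10 = 3.1 sts per cm.
S: 166 / 3.1 = 53.548 → 53.55 cm.
L: 184 / 3.1 = 59.355 → 59.35 cm.
3XL: 196 / 3.1 = 63.226 → 63.23 cm.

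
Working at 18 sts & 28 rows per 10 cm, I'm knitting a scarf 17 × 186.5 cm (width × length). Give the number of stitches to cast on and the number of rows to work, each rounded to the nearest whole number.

Stitch gauge = 18/10 = 1.8 sts/cm; 17 × 1.8 = 30.60 → 31 sts.
Row gauge = 28/10 = 2.8 rows/cm; 186.5 × 2.8 = 522.20 → 522 rows.

Cast on 31 stitches and work 522 rows.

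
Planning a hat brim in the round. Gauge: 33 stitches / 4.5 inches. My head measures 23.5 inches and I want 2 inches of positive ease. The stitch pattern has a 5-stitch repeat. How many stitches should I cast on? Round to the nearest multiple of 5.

CO 185 sts.

Finished = 23.5 + 2 = 25.5 inches.
33 / 4.5 = 7.333 sts/in.
25.5 × 7.333 = 187.00 sts.
Nearest multiple of 5: 185.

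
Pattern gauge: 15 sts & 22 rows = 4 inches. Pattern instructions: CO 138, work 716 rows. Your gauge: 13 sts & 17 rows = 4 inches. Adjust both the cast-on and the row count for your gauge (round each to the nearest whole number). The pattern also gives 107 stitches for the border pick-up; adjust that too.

Cast on 120 stitches; work 553 rows; border pick-up 93 stitches.

Stitches: 138 × 13/15 = 119.60 → 120.
Rows: 716 × 17/22 = 553.27 → 553.
border pick-up: 107 × 13/15 = 92.73 → 93.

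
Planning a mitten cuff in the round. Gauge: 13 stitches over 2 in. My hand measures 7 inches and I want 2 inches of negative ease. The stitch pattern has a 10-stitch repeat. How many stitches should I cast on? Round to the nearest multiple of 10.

Cast on 30 stitches.

Finished = 7 − 2 = 5 inches.
13 / 2 = 6.5 sts/in.
5 × 6.5 = 32.50 sts.
Nearest multiple of 10: 30.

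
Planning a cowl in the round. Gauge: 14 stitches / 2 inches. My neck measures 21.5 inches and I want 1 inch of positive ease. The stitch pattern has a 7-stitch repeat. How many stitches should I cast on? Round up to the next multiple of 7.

Cast on 161 stitches.

Finished = 21.5 + 1 = 22.5 inches.
14 / 2 = 7 sts/in.
22.5 × 7 = 157.50 sts.
Next multiple of 7: 161.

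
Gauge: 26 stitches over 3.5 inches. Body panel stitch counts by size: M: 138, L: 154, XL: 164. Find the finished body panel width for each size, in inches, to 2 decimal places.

26/3.5 = 7.429 sts per in.
M: 138 / 7.429 = 18.577 → 18.58 in.
L: 154 / 7.429 = 20.731 → 20.73 in.
XL: 164 / 7.429 = 22.077 → 22.08 in.

M 18.58 inches; L 20.73 inches; XL 22.08 inches.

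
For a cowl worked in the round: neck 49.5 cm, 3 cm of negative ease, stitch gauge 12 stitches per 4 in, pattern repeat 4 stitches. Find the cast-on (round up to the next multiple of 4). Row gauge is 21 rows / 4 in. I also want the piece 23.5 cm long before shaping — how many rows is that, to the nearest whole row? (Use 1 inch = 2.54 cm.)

Cast on 56 stitches; work 49 rows.

Finished = 49.5 − 3 = 46.5 cm.
46.5 cm × 1/2.54 = 18.31 inches.
12/4 = 3 sts per in; 18.31 × 3 = 54.92 sts.
Next multiple of 4 → 56.
23.5 cm = 9.25 inches; × 5.25 = 48.57 → 49 rows.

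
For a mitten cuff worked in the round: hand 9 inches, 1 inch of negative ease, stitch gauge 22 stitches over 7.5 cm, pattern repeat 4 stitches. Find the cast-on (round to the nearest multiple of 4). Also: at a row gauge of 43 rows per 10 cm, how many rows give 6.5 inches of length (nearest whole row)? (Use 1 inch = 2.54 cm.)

Cast on 60 stitches; work 71 rows.

Finished = 9 − 1 = 8 inches.
8 inches × 2.54 = 20.32 cm.
22/7.5 = 2.933 sts per cm; 20.32 × 2.933 = 59.61 sts.
Nearest multiple of 4 → 60.
6.5 inches = 16.51 cm; × 4.3 = 70.99 → 71 rows.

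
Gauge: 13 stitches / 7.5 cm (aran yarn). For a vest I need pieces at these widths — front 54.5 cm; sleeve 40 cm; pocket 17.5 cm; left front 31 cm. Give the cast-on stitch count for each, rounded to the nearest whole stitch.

Rate = 13/7.5 = 1.733 sts per cm.
front: 54.5 × 1.733 = 94.47 → 94.
sleeve: 40 × 1.733 = 69.33 → 69.
pocket: 17.5 × 1.733 = 30.33 → 30.
left front: 31 × 1.733 = 53.73 → 54.

front 94; sleeve 69; pocket 30; left front 54.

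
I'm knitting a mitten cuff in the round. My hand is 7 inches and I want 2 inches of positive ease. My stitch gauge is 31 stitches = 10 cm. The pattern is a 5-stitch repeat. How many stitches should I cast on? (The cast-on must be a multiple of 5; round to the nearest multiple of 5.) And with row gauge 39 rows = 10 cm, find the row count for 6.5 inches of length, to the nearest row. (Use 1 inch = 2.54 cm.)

Cast on 70 stitches; work 64 rows.

Finished = 7 + 2 = 9 inches.
9 inches × 2.54 = 22.86 cm.
31/10 = 3.1 sts per cm; 22.86 × 3.1 = 70.87 sts.
Nearest multiple of 5 → 70.
6.5 inches = 16.51 cm; × 3.9 = 64.39 → 64 rows.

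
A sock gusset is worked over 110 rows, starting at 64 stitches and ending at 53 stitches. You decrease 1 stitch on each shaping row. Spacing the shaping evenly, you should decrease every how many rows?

Decrease every 10th row.

Stitches to remove: |53 − 64| = 11.
Shaping rows needed: 11 / 1 = 11.
110 rows / 11 = every 10 rows.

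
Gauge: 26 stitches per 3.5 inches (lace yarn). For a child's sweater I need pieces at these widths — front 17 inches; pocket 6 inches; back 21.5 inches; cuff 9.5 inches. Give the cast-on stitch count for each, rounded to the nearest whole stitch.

front 126; pocket 45; back 160; cuff 71.

Rate = 26/3.5 = 7.429 sts per in.
front: 17 × 7.429 = 126.29 → 126.
pocket: 6 × 7.429 = 44.57 → 45.
back: 21.5 × 7.429 = 159.71 → 160.
cuff: 9.5 × 7.429 = 70.57 → 71.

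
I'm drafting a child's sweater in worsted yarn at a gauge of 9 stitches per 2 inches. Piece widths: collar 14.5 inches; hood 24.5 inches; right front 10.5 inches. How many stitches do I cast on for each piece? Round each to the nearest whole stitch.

Rate = 9/2 = 4.5 sts per in.
collar: 14.5 × 4.5 = 65.25 → 65.
hood: 24.5 × 4.5 = 110.25 → 110.
right front: 10.5 × 4.5 = 47.25 → 47.

collar 65; hood 110; right front 47.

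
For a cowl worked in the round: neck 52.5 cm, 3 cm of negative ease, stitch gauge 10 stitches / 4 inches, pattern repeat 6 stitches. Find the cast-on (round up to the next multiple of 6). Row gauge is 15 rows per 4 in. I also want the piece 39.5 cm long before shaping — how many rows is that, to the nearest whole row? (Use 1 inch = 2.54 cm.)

Cast on 54 stitches; work 58 rows.

Finished = 52.5 − 3 = 49.5 cm.
49.5 cm × 1/2.54 = 19.49 inches.
10/4 = 2.5 sts per in; 19.49 × 2.5 = 48.72 sts.
Next multiple of 6 → 54.
39.5 cm = 15.55 inches; × 3.75 = 58.32 → 58 rows.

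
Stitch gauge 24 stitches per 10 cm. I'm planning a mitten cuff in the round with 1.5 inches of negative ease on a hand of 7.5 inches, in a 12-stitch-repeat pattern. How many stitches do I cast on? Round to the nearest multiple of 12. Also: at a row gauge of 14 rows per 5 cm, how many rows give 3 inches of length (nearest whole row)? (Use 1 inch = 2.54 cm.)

Cast on 36 stitches; work 21 rows.

Finished = 7.5 − 1.5 = 6 inches.
6 inches × 2.54 = 15.24 cm.
24/10 = 2.4 sts per cm; 15.24 × 2.4 = 36.58 sts.
Nearest multiple of 12 → 36.
3 inches = 7.62 cm; × 2.8 = 21.34 → 21 rows.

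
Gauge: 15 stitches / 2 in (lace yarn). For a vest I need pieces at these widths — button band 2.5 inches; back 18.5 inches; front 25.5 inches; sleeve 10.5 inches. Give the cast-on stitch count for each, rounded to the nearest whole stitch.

Rate = 15/2 = 7.5 sts per in.
button band: 2.5 × 7.5 = 18.75 → 19.
back: 18.5 × 7.5 = 138.75 → 139.
front: 25.5 × 7.5 = 191.25 → 191.
sleeve: 10.5 × 7.5 = 78.75 → 79.

button band 19; back 139; front 191; sleeve 79.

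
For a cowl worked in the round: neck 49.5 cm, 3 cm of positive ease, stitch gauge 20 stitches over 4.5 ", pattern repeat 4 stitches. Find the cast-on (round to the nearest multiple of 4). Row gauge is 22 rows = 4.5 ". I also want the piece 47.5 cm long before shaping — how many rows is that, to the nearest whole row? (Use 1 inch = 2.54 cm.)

Finished = 49.5 + 3 = 52.5 cm.
52.5 cm × 1/2.54 = 20.67 inches.
20/4.5 = 4.444 sts per in; 20.67 × 4.444 = 91.86 sts.
Nearest multiple of 4 → 92.
47.5 cm = 18.70 inches; × 4.889 = 91.43 → 91 rows.

Cast on 92 stitches; work 91 rows.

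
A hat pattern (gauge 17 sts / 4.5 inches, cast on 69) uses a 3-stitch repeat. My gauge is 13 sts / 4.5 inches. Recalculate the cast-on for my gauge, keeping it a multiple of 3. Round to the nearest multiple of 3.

69 × 13 / 17 = 52.76.
Nearest multiple of 3: 54.

54 stitches.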